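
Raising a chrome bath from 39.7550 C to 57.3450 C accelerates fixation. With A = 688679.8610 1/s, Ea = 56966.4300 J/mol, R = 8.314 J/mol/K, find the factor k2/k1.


T1 = 39.7550 + 273.15 = 312.9050 K; T2 = 57.3450 + 273.15 = 330.4950 K
k1 = A * exp(-Ea/(R*T1)) = 688679.8610 * exp(-56966.4300/(8.314*312.9050)) = 2.1282e-04 1/s
k2 = A * exp(-Ea/(R*T2)) = 688679.8610 * exp(-56966.4300/(8.314*330.4950)) = 6.8260e-04 1/s
k2/k1 = 6.8260e-04 / 2.1282e-04 = 3.2074


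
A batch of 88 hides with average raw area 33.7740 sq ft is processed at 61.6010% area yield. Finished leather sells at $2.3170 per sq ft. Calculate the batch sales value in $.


Raw_total = N * avg_area = 88 * 33.7740 = 2972.1120 sq ft
Finished = Raw_total * yield / 100 = 2972.1120 * 61.6010 / 100 = 1830.8507 sq ft
Value = Finished * price = 1830.8507 * 2.3170 = 4242.0811 $


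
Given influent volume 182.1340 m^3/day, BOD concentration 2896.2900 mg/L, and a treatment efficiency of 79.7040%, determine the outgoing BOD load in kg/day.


Load_in = volume * conc / 1000 = 182.1340 * 2896.2900 / 1000 = 527.5129 kg/day
Removed = Load_in * eff / 100 = 527.5129 * 79.7040 / 100 = 420.4489 kg/day
Load_out = Load_in - Removed = 527.5129 - 420.4489 = 107.0640 kg/day


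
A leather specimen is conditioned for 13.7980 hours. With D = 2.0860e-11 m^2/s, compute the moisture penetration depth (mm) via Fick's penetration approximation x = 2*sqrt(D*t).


t = 13.7980 hr * 3600 = 49672.8000 s
D * t = 2.0860e-11 * 49672.8000 = 1.0362e-06
x = 2 * sqrt(D*t) = 2 * sqrt(1.0362e-06) = 0.00203585 m = 2.0359 mm


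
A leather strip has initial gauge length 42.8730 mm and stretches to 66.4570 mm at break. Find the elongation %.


Formula: Elongation = (Lf - L0) / L0 * 100
Substituting: Elongation = (66.4570 - 42.8730) / 42.8730 * 100
Result: 55.0090 %


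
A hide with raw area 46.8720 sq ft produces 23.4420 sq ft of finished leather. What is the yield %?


Formula: Yield = finished / raw * 100
Substituting: Yield = 23.4420 / 46.8720 * 100
Result: 50.0128 %


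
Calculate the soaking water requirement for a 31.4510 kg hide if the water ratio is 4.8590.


Formula: Water = hide_weight * ratio
Substituting: Water = 31.4510 * 4.8590
Result: 152.8204 kg


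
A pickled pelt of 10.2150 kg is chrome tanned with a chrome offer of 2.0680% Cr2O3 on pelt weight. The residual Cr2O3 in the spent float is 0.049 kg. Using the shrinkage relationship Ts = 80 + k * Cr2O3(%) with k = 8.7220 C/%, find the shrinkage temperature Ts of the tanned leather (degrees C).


Offered = pelt * offer_pct / 100 = 10.2150 * 2.0680 / 100 = 0.2112 kg
Uptake = offered - residual = 0.2112 - 0.049 = 0.1622 kg
Cr2O3% on pelt = uptake / pelt * 100 = 0.1622 / 10.2150 * 100 = 1.5883 %
Ts = 80 + k * Cr2O3% = 80 + 8.7220 * 1.5883 = 93.8533 C


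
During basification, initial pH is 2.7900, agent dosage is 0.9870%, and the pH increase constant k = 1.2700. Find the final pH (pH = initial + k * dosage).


Formula: pH_final = pH_initial + k * base_pct
Substituting: pH_final = 2.7900 + 1.2700 * 0.9870
Result: 4.0435


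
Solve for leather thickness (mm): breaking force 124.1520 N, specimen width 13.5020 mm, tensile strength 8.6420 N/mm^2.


Formula: t = F / (TS * w)
Substituting: t = 124.1520 / (8.6420 * 13.5020)
Result: 1.0640 mm


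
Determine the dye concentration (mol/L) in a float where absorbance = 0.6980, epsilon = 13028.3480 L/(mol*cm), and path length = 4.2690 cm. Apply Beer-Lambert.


Formula: c = A / (epsilon * l)
Substituting: c = 0.6980 / (13028.3480 * 4.2690)
Result: 1.2550e-05 mol/L


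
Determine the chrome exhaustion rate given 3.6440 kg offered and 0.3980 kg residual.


Formula: Uptake = (offered - residual) / offered * 100
Substituting: Uptake = (3.6440 - 0.3980) / 3.6440 * 100
Result: 89.0779 %


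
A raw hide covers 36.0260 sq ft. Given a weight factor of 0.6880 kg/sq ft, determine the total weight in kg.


Formula: Weight = area * weight_per_sqft
Substituting: Weight = 36.0260 * 0.6880
Result: 24.7859 kg


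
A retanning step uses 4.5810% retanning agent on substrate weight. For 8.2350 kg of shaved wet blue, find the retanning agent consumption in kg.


Formula: Retan = substrate * pct / 100
Substituting: Retan = 8.2350 * 4.5810 / 100
Result: 0.3772 kg


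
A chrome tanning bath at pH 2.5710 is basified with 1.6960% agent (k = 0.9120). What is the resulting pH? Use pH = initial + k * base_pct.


Formula: pH_final = pH_initial + k * base_pct
Substituting: pH_final = 2.5710 + 0.9120 * 1.6960
Result: 4.1178


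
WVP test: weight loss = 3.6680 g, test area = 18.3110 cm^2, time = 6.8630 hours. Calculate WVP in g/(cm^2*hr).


Formula: WVP = loss / (area * time)
Substituting: WVP = 3.6680 / (18.3110 * 6.8630)
Result: 0.0291879 g/(cm^2*hr)


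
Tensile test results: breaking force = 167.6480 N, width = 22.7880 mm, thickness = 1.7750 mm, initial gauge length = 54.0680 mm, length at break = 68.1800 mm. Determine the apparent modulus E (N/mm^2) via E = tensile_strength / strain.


TS = F / (w * t) = 167.6480 / (22.7880 * 1.7750) = 4.1447 N/mm^2
strain = (Lf - L0) / L0 = (68.1800 - 54.0680) / 54.0680 = 0.2610
E = TS / strain = 4.1447 / 0.2610 = 15.8798 N/mm^2


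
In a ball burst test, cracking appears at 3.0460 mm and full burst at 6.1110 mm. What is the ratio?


Formula: Ratio = crack / burst
Substituting: Ratio = 3.0460 / 6.1110
Result: 0.4984


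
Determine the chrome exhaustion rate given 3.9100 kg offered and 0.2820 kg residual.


Formula: Uptake = (offered - residual) / offered * 100
Substituting: Uptake = (3.9100 - 0.2820) / 3.9100 * 100
Result: 92.7877 %


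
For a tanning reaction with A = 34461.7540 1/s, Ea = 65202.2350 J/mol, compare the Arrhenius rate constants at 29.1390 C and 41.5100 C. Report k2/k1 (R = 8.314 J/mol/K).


T1 = 29.1390 + 273.15 = 302.2890 K; T2 = 41.5100 + 273.15 = 314.6600 K
k1 = A * exp(-Ea/(R*T1)) = 34461.7540 * exp(-65202.2350/(8.314*302.2890)) = 1.8629e-07 1/s
k2 = A * exp(-Ea/(R*T2)) = 34461.7540 * exp(-65202.2350/(8.314*314.6600)) = 5.1660e-07 1/s
k2/k1 = 5.1660e-07 / 1.8629e-07 = 2.7732


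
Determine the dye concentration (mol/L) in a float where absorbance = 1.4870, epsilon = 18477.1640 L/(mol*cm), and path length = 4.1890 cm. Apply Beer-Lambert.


Formula: c = A / (epsilon * l)
Substituting: c = 1.4870 / (18477.1640 * 4.1890)
Result: 1.9212e-05 mol/L


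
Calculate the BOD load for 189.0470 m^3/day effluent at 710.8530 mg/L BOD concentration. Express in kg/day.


Formula: BOD_load = volume * conc / 1000
Substituting: BOD_load = 189.0470 * 710.8530 / 1000
Result: 134.3846 kg/day


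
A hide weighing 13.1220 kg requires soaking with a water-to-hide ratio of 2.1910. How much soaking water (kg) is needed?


Formula: Water = hide_weight * ratio
Substituting: Water = 13.1220 * 2.1910
Result: 28.7503 kg


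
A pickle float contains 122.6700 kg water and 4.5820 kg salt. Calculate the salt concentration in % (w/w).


Formula: Conc = salt / (water + salt) * 100
Substituting: Conc = 4.5820 / (122.6700 + 4.5820) * 100
Result: 3.6007 %


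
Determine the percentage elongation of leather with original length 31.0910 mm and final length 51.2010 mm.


Formula: Elongation = (Lf - L0) / L0 * 100
Substituting: Elongation = (51.2010 - 31.0910) / 31.0910 * 100
Result: 64.6811 %


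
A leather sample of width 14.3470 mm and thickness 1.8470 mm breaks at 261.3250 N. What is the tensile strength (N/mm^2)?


Formula: TS = force / (width * thickness)
Substituting: TS = 261.3250 / (14.3470 * 1.8470)
Result: 9.8617 N/mm^2


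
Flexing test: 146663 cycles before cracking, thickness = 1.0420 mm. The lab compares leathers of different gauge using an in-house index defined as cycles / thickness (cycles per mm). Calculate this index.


Formula: Index = cycles / thickness
Substituting: Index = 146663 / 1.0420
Result: 140751.4395 cycles/mm


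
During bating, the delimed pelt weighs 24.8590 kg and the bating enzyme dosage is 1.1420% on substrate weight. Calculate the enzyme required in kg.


Formula: Enzyme = substrate * pct / 100
Substituting: Enzyme = 24.8590 * 1.1420 / 100
Result: 0.2839 kg


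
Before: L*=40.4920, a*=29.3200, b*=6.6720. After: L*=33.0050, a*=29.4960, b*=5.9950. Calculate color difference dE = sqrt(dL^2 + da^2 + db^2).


dL = -7.4870, da = 0.1760, db = -0.6770
dE = sqrt((-7.4870)^2 + 0.1760^2 + (-0.6770)^2) = 7.5196


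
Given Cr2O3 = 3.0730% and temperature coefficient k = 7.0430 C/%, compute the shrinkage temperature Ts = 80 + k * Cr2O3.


Formula: Ts = 80 + k * Cr2O3
Substituting: Ts = 80 + 7.0430 * 3.0730
Result: 101.6431 C


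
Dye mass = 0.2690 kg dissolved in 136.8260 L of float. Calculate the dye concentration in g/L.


Formula: Conc = dye_mass(kg) / volume(L) * 1000
Substituting: Conc = 0.2690 / 136.8260 * 1000
Result: 1.9660 g/L


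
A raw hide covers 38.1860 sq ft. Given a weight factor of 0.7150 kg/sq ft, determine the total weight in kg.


Formula: Weight = area * weight_per_sqft
Substituting: Weight = 38.1860 * 0.7150
Result: 27.3030 kg


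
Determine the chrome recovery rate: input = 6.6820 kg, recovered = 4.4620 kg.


Formula: Recovery = recovered / input * 100
Substituting: Recovery = 4.4620 / 6.6820 * 100
Result: 66.7764 %


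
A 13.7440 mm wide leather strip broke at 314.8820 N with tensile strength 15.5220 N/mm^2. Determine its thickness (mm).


Formula: t = F / (TS * w)
Substituting: t = 314.8820 / (15.5220 * 13.7440)
Result: 1.4760 mm


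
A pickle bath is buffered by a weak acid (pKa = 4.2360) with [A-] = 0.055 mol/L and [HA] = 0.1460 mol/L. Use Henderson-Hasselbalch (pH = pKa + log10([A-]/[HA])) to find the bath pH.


ratio = [A-] / [HA] = 0.055 / 0.1460 = 0.3767
log10(ratio) = -0.4240
pH = pKa + log10(ratio) = 4.2360 - 0.4240 = 3.8120


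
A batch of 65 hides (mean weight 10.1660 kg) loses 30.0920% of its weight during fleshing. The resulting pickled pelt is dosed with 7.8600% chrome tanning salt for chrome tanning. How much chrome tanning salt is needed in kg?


Total_raw = N * avg_wt = 65 * 10.1660 = 660.7900 kg
Substrate = Total_raw * (1 - loss/100) = 660.7900 * (1 - 30.0920/100) = 461.9451 kg
Chrome = Substrate * pct / 100 = 461.9451 * 7.8600 / 100 = 36.3089 kg


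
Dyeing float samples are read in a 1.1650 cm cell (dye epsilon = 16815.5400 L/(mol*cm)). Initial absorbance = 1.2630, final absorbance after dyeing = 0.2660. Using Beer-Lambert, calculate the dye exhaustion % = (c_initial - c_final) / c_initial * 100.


c_initial = A_i / (epsilon * l) = 1.2630 / (16815.5400 * 1.1650) = 6.4471e-05 mol/L
c_final = A_f / (epsilon * l) = 0.2660 / (16815.5400 * 1.1650) = 1.3578e-05 mol/L
Exhaustion = (c_initial - c_final) / c_initial * 100 = (6.4471e-05 - 1.3578e-05) / 6.4471e-05 * 100 = 78.9390 %


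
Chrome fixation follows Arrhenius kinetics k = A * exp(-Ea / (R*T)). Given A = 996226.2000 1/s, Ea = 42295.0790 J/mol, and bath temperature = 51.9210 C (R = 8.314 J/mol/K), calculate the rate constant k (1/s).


T_K = T_C + 273.15 = 51.9210 + 273.15 = 325.0710 K
exponent = -Ea / (R * T_K) = -42295.0790 / (8.314 * 325.0710) = -15.6495
k = A * exp(exponent) = 996226.2000 * exp(-15.6495) = 0.1592 1/s


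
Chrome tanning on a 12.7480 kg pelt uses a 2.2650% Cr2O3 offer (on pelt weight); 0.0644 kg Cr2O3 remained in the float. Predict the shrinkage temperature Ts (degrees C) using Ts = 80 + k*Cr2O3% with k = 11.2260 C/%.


Offered = pelt * offer_pct / 100 = 12.7480 * 2.2650 / 100 = 0.2887 kg
Uptake = offered - residual = 0.2887 - 0.0644 = 0.2243 kg
Cr2O3% on pelt = uptake / pelt * 100 = 0.2243 / 12.7480 * 100 = 1.7598 %
Ts = 80 + k * Cr2O3% = 80 + 11.2260 * 1.7598 = 99.7558 C


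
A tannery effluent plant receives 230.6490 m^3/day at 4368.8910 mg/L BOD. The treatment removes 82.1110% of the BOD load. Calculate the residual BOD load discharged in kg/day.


Load_in = volume * conc / 1000 = 230.6490 * 4368.8910 / 1000 = 1007.6803 kg/day
Removed = Load_in * eff / 100 = 1007.6803 * 82.1110 / 100 = 827.4164 kg/day
Load_out = Load_in - Removed = 1007.6803 - 827.4164 = 180.2639 kg/day


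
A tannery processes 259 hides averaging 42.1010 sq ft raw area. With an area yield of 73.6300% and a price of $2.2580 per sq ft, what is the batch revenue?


Raw_total = N * avg_area = 259 * 42.1010 = 10904.1590 sq ft
Finished = Raw_total * yield / 100 = 10904.1590 * 73.6300 / 100 = 8028.7323 sq ft
Value = Finished * price = 8028.7323 * 2.2580 = 18128.8775 $


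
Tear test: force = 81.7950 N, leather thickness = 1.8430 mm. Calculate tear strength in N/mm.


Formula: Tear strength = force / thickness
Substituting: Tear strength = 81.7950 / 1.8430
Result: 44.3814 N/mm


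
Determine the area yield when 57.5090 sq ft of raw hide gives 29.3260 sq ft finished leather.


Formula: Yield = finished / raw * 100
Substituting: Yield = 29.3260 / 57.5090 * 100
Result: 50.9938 %


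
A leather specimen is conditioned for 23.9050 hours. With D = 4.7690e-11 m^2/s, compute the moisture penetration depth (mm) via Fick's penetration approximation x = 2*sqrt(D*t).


t = 23.9050 hr * 3600 = 86058.0000 s
D * t = 4.7690e-11 * 86058.0000 = 4.1041e-06
x = 2 * sqrt(D*t) = 2 * sqrt(4.1041e-06) = 0.00405172 m = 4.0517 mm


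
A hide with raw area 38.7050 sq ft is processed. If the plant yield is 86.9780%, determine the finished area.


Formula: finished = raw * yield / 100
Substituting: finished = 38.7050 * 86.9780 / 100
Result: 33.6648 sq ft


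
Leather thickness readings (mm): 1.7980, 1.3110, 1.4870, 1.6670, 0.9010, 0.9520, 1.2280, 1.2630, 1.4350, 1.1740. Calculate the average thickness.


Formula: Average = sum / n
Substituting: Average = 13.2160 / 10
Result: 1.3216 mm


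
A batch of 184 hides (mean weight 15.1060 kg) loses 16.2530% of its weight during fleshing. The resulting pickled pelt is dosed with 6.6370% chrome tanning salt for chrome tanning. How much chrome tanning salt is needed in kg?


Total_raw = N * avg_wt = 184 * 15.1060 = 2779.5040 kg
Substrate = Total_raw * (1 - loss/100) = 2779.5040 * (1 - 16.2530/100) = 2327.7512 kg
Chrome = Substrate * pct / 100 = 2327.7512 * 6.6370 / 100 = 154.4928 kg


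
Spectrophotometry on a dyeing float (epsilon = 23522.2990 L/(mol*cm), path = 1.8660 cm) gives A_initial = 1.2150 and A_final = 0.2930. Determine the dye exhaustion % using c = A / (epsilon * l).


c_initial = A_i / (epsilon * l) = 1.2150 / (23522.2990 * 1.8660) = 2.7681e-05 mol/L
c_final = A_f / (epsilon * l) = 0.2930 / (23522.2990 * 1.8660) = 6.6754e-06 mol/L
Exhaustion = (c_initial - c_final) / c_initial * 100 = (2.7681e-05 - 6.6754e-06) / 2.7681e-05 * 100 = 75.8848 %


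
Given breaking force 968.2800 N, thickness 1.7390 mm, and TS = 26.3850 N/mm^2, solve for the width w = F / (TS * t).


Formula: w = F / (TS * t)
Substituting: w = 968.2800 / (26.3850 * 1.7390)
Result: 21.1030 mm


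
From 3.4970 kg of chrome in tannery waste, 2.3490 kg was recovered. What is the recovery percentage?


Formula: Recovery = recovered / input * 100
Substituting: Recovery = 2.3490 / 3.4970 * 100
Result: 67.1719 %


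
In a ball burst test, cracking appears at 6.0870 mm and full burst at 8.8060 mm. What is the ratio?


Formula: Ratio = crack / burst
Substituting: Ratio = 6.0870 / 8.8060
Result: 0.6912


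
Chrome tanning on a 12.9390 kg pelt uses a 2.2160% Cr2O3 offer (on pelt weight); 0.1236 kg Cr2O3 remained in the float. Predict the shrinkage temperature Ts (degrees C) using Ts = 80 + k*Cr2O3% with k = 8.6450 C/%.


Offered = pelt * offer_pct / 100 = 12.9390 * 2.2160 / 100 = 0.2867 kg
Uptake = offered - residual = 0.2867 - 0.1236 = 0.1631 kg
Cr2O3% on pelt = uptake / pelt * 100 = 0.1631 / 12.9390 * 100 = 1.2607 %
Ts = 80 + k * Cr2O3% = 80 + 8.6450 * 1.2607 = 90.8992 C


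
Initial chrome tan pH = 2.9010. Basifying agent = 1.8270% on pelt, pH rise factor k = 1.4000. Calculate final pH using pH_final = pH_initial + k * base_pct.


Formula: pH_final = pH_initial + k * base_pct
Substituting: pH_final = 2.9010 + 1.4000 * 1.8270
Result: 5.4588


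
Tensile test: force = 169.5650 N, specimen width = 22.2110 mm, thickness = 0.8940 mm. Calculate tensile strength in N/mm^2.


Formula: TS = force / (width * thickness)
Substituting: TS = 169.5650 / (22.2110 * 0.8940)
Result: 8.5395 N/mm^2


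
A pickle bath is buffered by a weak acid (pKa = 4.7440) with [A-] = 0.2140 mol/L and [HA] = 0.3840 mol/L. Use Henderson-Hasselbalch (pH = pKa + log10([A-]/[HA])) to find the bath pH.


ratio = [A-] / [HA] = 0.2140 / 0.3840 = 0.5573
log10(ratio) = -0.2539
pH = pKa + log10(ratio) = 4.7440 - 0.2539 = 4.4901


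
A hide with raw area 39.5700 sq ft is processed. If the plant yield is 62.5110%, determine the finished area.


Formula: finished = raw * yield / 100
Substituting: finished = 39.5700 * 62.5110 / 100
Result: 24.7356 sq ft


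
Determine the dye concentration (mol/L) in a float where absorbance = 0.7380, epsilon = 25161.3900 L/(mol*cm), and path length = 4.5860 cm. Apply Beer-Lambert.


Formula: c = A / (epsilon * l)
Substituting: c = 0.7380 / (25161.3900 * 4.5860)
Result: 6.3957e-06 mol/L


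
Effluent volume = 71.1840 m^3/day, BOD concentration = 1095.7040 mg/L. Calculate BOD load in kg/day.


Formula: BOD_load = volume * conc / 1000
Substituting: BOD_load = 71.1840 * 1095.7040 / 1000
Result: 77.9966 kg/day


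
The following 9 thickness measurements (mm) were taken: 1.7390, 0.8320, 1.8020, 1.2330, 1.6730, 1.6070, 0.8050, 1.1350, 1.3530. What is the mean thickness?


Formula: Average = sum / n
Substituting: Average = 12.1790 / 9
Result: 1.3532 mm


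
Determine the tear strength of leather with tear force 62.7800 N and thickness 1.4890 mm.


Formula: Tear strength = force / thickness
Substituting: Tear strength = 62.7800 / 1.4890
Result: 42.1625 N/mm


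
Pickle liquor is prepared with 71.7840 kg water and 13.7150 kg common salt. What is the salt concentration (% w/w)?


Formula: Conc = salt / (water + salt) * 100
Substituting: Conc = 13.7150 / (71.7840 + 13.7150) * 100
Result: 16.0411 %


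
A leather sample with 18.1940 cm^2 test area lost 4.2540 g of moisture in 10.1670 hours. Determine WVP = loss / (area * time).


Formula: WVP = loss / (area * time)
Substituting: WVP = 4.2540 / (18.1940 * 10.1670)
Result: 0.0229973 g/(cm^2*hr)


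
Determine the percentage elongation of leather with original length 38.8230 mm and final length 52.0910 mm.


Formula: Elongation = (Lf - L0) / L0 * 100
Substituting: Elongation = (52.0910 - 38.8230) / 38.8230 * 100
Result: 34.1756 %


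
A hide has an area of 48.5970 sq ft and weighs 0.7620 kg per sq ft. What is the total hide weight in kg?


Formula: Weight = area * weight_per_sqft
Substituting: Weight = 48.5970 * 0.7620
Result: 37.0309 kg


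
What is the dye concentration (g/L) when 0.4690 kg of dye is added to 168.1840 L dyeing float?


Formula: Conc = dye_mass(kg) / volume(L) * 1000
Substituting: Conc = 0.4690 / 168.1840 * 1000
Result: 2.7886 g/L


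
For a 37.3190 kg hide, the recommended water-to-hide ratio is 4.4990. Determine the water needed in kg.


Formula: Water = hide_weight * ratio
Substituting: Water = 37.3190 * 4.4990
Result: 167.8982 kg


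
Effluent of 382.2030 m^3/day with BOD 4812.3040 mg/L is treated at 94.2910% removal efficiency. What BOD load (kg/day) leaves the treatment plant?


Load_in = volume * conc / 1000 = 382.2030 * 4812.3040 / 1000 = 1839.2770 kg/day
Removed = Load_in * eff / 100 = 1839.2770 * 94.2910 / 100 = 1734.2727 kg/day
Load_out = Load_in - Removed = 1839.2770 - 1734.2727 = 105.0043 kg/day


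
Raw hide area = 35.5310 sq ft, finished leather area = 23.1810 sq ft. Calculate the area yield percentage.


Formula: Yield = finished / raw * 100
Substituting: Yield = 23.1810 / 35.5310 * 100
Result: 65.2416 %


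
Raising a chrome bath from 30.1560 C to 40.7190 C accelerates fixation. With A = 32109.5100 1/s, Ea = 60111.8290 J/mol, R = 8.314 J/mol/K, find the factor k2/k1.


T1 = 30.1560 + 273.15 = 303.3060 K; T2 = 40.7190 + 273.15 = 313.8690 K
k1 = A * exp(-Ea/(R*T1)) = 32109.5100 * exp(-60111.8290/(8.314*303.3060)) = 1.4254e-06 1/s
k2 = A * exp(-Ea/(R*T2)) = 32109.5100 * exp(-60111.8290/(8.314*313.8690)) = 3.1795e-06 1/s
k2/k1 = 3.1795e-06 / 1.4254e-06 = 2.2305


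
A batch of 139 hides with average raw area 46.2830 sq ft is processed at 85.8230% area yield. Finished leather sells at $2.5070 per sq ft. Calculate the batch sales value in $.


Raw_total = N * avg_area = 139 * 46.2830 = 6433.3370 sq ft
Finished = Raw_total * yield / 100 = 6433.3370 * 85.8230 / 100 = 5521.2828 sq ft
Value = Finished * price = 5521.2828 * 2.5070 = 13841.8560 $


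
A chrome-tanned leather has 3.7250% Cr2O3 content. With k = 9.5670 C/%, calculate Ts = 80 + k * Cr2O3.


Formula: Ts = 80 + k * Cr2O3
Substituting: Ts = 80 + 9.5670 * 3.7250
Result: 115.6371 C


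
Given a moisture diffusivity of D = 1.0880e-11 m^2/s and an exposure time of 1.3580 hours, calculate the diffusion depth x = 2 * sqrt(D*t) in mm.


t = 1.3580 hr * 3600 = 4888.8000 s
D * t = 1.0880e-11 * 4888.8000 = 5.3190e-08
x = 2 * sqrt(D*t) = 2 * sqrt(5.3190e-08) = 4.6126e-04 m = 0.4613 mm


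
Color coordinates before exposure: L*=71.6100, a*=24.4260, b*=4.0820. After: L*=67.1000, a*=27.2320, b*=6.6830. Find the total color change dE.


dL = -4.5100, da = 2.8060, db = 2.6010
dE = sqrt((-4.5100)^2 + 2.8060^2 + 2.6010^2) = 5.9143


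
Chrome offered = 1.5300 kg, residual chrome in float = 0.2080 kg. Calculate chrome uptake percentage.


Formula: Uptake = (offered - residual) / offered * 100
Substituting: Uptake = (1.5300 - 0.2080) / 1.5300 * 100
Result: 86.4052 %


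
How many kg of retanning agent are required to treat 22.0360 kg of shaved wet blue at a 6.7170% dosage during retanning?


Formula: Retan = substrate * pct / 100
Substituting: Retan = 22.0360 * 6.7170 / 100
Result: 1.4802 kg


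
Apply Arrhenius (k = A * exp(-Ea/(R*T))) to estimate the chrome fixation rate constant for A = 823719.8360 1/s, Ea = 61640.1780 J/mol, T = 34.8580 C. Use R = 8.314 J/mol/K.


T_K = T_C + 273.15 = 34.8580 + 273.15 = 308.0080 K
exponent = -Ea / (R * T_K) = -61640.1780 / (8.314 * 308.0080) = -24.0709
k = A * exp(exponent) = 823719.8360 * exp(-24.0709) = 2.8969e-05 1/s


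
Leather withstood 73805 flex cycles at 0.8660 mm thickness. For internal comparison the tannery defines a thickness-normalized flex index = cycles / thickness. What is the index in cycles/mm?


Formula: Index = cycles / thickness
Substituting: Index = 73805 / 0.8660
Result: 85225.1732 cycles/mm


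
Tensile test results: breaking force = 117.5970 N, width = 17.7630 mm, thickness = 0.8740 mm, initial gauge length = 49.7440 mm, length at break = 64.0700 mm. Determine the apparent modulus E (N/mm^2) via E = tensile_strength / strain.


TS = F / (w * t) = 117.5970 / (17.7630 * 0.8740) = 7.5748 N/mm^2
strain = (Lf - L0) / L0 = (64.0700 - 49.7440) / 49.7440 = 0.2880
E = TS / strain = 7.5748 / 0.2880 = 26.3017 N/mm^2


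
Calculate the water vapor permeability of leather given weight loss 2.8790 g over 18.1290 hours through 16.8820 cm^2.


Formula: WVP = loss / (area * time)
Substituting: WVP = 2.8790 / (16.8820 * 18.1290)
Result: 0.00940684 g/(cm^2*hr)


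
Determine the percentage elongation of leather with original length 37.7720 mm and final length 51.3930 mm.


Formula: Elongation = (Lf - L0) / L0 * 100
Substituting: Elongation = (51.3930 - 37.7720) / 37.7720 * 100
Result: 36.0611 %


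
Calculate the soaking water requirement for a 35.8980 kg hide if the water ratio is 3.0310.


Formula: Water = hide_weight * ratio
Substituting: Water = 35.8980 * 3.0310
Result: 108.8068 kg


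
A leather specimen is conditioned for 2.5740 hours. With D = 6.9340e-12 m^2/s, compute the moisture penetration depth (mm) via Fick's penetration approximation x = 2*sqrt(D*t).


t = 2.5740 hr * 3600 = 9266.4000 s
D * t = 6.9340e-12 * 9266.4000 = 6.4253e-08
x = 2 * sqrt(D*t) = 2 * sqrt(6.4253e-08) = 5.0696e-04 m = 0.5070 mm


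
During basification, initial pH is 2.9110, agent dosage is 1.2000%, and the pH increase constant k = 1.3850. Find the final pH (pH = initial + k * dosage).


Formula: pH_final = pH_initial + k * base_pct
Substituting: pH_final = 2.9110 + 1.3850 * 1.2000
Result: 4.5730


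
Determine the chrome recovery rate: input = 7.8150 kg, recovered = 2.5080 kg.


Formula: Recovery = recovered / input * 100
Substituting: Recovery = 2.5080 / 7.8150 * 100
Result: 32.0921 %


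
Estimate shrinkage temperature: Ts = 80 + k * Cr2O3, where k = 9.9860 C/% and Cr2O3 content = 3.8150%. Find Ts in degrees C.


Formula: Ts = 80 + k * Cr2O3
Substituting: Ts = 80 + 9.9860 * 3.8150
Result: 118.0966 C


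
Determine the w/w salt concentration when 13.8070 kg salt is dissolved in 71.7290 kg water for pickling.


Formula: Conc = salt / (water + salt) * 100
Substituting: Conc = 13.8070 / (71.7290 + 13.8070) * 100
Result: 16.1417 %


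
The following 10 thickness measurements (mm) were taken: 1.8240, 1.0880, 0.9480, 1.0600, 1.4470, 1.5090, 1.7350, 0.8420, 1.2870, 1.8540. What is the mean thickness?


Formula: Average = sum / n
Substituting: Average = 13.5940 / 10
Result: 1.3594 mm


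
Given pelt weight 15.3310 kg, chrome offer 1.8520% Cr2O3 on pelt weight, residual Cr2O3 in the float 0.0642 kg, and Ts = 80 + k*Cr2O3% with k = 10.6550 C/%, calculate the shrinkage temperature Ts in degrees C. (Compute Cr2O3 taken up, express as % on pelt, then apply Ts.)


Offered = pelt * offer_pct / 100 = 15.3310 * 1.8520 / 100 = 0.2839 kg
Uptake = offered - residual = 0.2839 - 0.0642 = 0.2197 kg
Cr2O3% on pelt = uptake / pelt * 100 = 0.2197 / 15.3310 * 100 = 1.4332 %
Ts = 80 + k * Cr2O3% = 80 + 10.6550 * 1.4332 = 95.2712 C


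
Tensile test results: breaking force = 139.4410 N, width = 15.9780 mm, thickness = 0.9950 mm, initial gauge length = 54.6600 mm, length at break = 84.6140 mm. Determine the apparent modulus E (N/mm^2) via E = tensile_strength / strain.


TS = F / (w * t) = 139.4410 / (15.9780 * 0.9950) = 8.7709 N/mm^2
strain = (Lf - L0) / L0 = (84.6140 - 54.6600) / 54.6600 = 0.5480
E = TS / strain = 8.7709 / 0.5480 = 16.0052 N/mm^2


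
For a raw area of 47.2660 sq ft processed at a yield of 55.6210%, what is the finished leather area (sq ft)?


Formula: finished = raw * yield / 100
Substituting: finished = 47.2660 * 55.6210 / 100
Result: 26.2898 sq ft


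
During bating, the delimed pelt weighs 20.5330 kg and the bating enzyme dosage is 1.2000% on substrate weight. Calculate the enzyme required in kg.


Formula: Enzyme = substrate * pct / 100
Substituting: Enzyme = 20.5330 * 1.2000 / 100
Result: 0.2464 kg


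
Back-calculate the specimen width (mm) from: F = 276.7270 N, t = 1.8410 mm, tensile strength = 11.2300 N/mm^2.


Formula: w = F / (TS * t)
Substituting: w = 276.7270 / (11.2300 * 1.8410)
Result: 13.3850 mm


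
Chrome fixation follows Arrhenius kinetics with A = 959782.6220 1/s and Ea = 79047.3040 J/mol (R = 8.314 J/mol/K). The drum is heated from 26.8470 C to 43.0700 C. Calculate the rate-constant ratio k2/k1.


T1 = 26.8470 + 273.15 = 299.9970 K; T2 = 43.0700 + 273.15 = 316.2200 K
k1 = A * exp(-Ea/(R*T1)) = 959782.6220 * exp(-79047.3040/(8.314*299.9970)) = 1.6526e-08 1/s
k2 = A * exp(-Ea/(R*T2)) = 959782.6220 * exp(-79047.3040/(8.314*316.2200)) = 8.4006e-08 1/s
k2/k1 = 8.4006e-08 / 1.6526e-08 = 5.0831


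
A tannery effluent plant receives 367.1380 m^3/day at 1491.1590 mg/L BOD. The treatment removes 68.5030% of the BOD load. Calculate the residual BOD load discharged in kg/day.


Load_in = volume * conc / 1000 = 367.1380 * 1491.1590 / 1000 = 547.4611 kg/day
Removed = Load_in * eff / 100 = 547.4611 * 68.5030 / 100 = 375.0273 kg/day
Load_out = Load_in - Removed = 547.4611 - 375.0273 = 172.4338 kg/day


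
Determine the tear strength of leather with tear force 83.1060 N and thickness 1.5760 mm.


Formula: Tear strength = force / thickness
Substituting: Tear strength = 83.1060 / 1.5760
Result: 52.7322 N/mm


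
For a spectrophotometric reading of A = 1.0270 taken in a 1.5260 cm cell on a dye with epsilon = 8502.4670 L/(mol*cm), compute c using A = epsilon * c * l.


Formula: c = A / (epsilon * l)
Substituting: c = 1.0270 / (8502.4670 * 1.5260)
Result: 7.9154e-05 mol/L


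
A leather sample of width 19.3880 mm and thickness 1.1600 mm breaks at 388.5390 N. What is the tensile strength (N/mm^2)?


Formula: TS = force / (width * thickness)
Substituting: TS = 388.5390 / (19.3880 * 1.1600)
Result: 17.2760 N/mm^2


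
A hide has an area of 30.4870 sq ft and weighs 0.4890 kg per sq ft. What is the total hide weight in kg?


Formula: Weight = area * weight_per_sqft
Substituting: Weight = 30.4870 * 0.4890
Result: 14.9081 kg


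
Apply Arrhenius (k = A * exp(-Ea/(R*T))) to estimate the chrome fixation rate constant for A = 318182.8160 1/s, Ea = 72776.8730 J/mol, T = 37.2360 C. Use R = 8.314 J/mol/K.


T_K = T_C + 273.15 = 37.2360 + 273.15 = 310.3860 K
exponent = -Ea / (R * T_K) = -72776.8730 / (8.314 * 310.3860) = -28.2021
k = A * exp(exponent) = 318182.8160 * exp(-28.2021) = 1.7975e-07 1/s


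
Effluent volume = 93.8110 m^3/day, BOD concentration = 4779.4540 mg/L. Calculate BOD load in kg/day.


Formula: BOD_load = volume * conc / 1000
Substituting: BOD_load = 93.8110 * 4779.4540 / 1000
Result: 448.3654 kg/day


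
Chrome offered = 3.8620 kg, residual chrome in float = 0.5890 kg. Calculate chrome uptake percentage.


Formula: Uptake = (offered - residual) / offered * 100
Substituting: Uptake = (3.8620 - 0.5890) / 3.8620 * 100
Result: 84.7488 %


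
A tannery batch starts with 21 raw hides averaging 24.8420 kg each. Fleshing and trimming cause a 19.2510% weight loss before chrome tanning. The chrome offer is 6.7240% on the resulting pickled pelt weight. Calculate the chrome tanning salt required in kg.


Total_raw = N * avg_wt = 21 * 24.8420 = 521.6820 kg
Substrate = Total_raw * (1 - loss/100) = 521.6820 * (1 - 19.2510/100) = 421.2530 kg
Chrome = Substrate * pct / 100 = 421.2530 * 6.7240 / 100 = 28.3251 kg


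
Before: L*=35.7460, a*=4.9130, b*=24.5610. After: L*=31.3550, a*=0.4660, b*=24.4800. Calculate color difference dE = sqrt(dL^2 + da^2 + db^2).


dL = -4.3910, da = -4.4470, db = -0.081
dE = sqrt((-4.3910)^2 + (-4.4470)^2 + (-0.081)^2) = 6.2501


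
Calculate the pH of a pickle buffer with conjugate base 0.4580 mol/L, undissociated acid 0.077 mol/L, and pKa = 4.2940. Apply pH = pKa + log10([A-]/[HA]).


ratio = [A-] / [HA] = 0.4580 / 0.077 = 5.9481
log10(ratio) = 0.7744
pH = pKa + log10(ratio) = 4.2940 + 0.7744 = 5.0684


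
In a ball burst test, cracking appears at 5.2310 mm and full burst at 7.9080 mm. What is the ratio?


Formula: Ratio = crack / burst
Substituting: Ratio = 5.2310 / 7.9080
Result: 0.6615


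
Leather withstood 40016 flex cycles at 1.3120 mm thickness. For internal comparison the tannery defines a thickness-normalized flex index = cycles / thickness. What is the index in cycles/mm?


Formula: Index = cycles / thickness
Substituting: Index = 40016 / 1.3120
Result: 30500.0000 cycles/mm


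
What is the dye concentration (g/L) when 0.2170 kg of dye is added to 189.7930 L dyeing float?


Formula: Conc = dye_mass(kg) / volume(L) * 1000
Substituting: Conc = 0.2170 / 189.7930 * 1000
Result: 1.1434 g/L


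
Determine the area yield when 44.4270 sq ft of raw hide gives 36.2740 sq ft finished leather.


Formula: Yield = finished / raw * 100
Substituting: Yield = 36.2740 / 44.4270 * 100
Result: 81.6485 %


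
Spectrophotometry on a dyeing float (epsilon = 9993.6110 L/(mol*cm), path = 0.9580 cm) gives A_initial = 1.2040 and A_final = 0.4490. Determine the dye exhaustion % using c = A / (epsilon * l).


c_initial = A_i / (epsilon * l) = 1.2040 / (9993.6110 * 0.9580) = 1.2576e-04 mol/L
c_final = A_f / (epsilon * l) = 0.4490 / (9993.6110 * 0.9580) = 4.6898e-05 mol/L
Exhaustion = (c_initial - c_final) / c_initial * 100 = (1.2576e-04 - 4.6898e-05) / 1.2576e-04 * 100 = 62.7076 %


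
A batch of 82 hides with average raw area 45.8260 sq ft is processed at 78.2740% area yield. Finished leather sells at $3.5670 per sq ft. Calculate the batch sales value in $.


Raw_total = N * avg_area = 82 * 45.8260 = 3757.7320 sq ft
Finished = Raw_total * yield / 100 = 3757.7320 * 78.2740 / 100 = 2941.3271 sq ft
Value = Finished * price = 2941.3271 * 3.5670 = 10491.7139 $


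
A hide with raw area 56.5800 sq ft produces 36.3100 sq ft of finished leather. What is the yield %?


Formula: Yield = finished / raw * 100
Substituting: Yield = 36.3100 / 56.5800 * 100
Result: 64.1746 %


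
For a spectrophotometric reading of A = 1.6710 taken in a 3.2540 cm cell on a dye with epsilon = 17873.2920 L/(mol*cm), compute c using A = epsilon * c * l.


Formula: c = A / (epsilon * l)
Substituting: c = 1.6710 / (17873.2920 * 3.2540)
Result: 2.8731e-05 mol/L


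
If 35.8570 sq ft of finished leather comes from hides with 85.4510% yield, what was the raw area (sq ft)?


Formula: raw = finished * 100 / yield
Substituting: raw = 35.8570 * 100 / 85.4510
Result: 41.9621 sq ft


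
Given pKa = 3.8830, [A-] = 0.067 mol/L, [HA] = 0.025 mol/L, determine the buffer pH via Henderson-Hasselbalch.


ratio = [A-] / [HA] = 0.067 / 0.025 = 2.6800
log10(ratio) = 0.4281
pH = pKa + log10(ratio) = 3.8830 + 0.4281 = 4.3111


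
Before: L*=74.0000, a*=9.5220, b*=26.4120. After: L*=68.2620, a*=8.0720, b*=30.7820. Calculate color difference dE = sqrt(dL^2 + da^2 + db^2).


dL = -5.7380, da = -1.4500, db = 4.3700
dE = sqrt((-5.7380)^2 + (-1.4500)^2 + 4.3700^2) = 7.3569


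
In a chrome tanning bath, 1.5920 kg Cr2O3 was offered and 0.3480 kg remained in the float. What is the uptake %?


Formula: Uptake = (offered - residual) / offered * 100
Substituting: Uptake = (1.5920 - 0.3480) / 1.5920 * 100
Result: 78.1407 %


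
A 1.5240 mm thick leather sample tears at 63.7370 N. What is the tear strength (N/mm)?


Formula: Tear strength = force / thickness
Substituting: Tear strength = 63.7370 / 1.5240
Result: 41.8222 N/mm


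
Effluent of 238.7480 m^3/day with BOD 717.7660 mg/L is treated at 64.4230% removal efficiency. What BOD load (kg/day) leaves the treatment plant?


Load_in = volume * conc / 1000 = 238.7480 * 717.7660 / 1000 = 171.3652 kg/day
Removed = Load_in * eff / 100 = 171.3652 * 64.4230 / 100 = 110.3986 kg/day
Load_out = Load_in - Removed = 171.3652 - 110.3986 = 60.9666 kg/day


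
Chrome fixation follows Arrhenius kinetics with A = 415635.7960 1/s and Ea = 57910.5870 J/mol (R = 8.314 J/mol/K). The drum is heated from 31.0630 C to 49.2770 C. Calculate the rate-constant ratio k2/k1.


T1 = 31.0630 + 273.15 = 304.2130 K; T2 = 49.2770 + 273.15 = 322.4270 K
k1 = A * exp(-Ea/(R*T1)) = 415635.7960 * exp(-57910.5870/(8.314*304.2130)) = 4.7300e-05 1/s
k2 = A * exp(-Ea/(R*T2)) = 415635.7960 * exp(-57910.5870/(8.314*322.4270)) = 1.7242e-04 1/s
k2/k1 = 1.7242e-04 / 4.7300e-05 = 3.6453


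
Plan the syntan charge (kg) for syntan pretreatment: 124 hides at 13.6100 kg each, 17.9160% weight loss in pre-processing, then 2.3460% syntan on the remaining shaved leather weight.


Total_raw = N * avg_wt = 124 * 13.6100 = 1687.6400 kg
Substrate = Total_raw * (1 - loss/100) = 1687.6400 * (1 - 17.9160/100) = 1385.2824 kg
Syntan = Substrate * pct / 100 = 1385.2824 * 2.3460 / 100 = 32.4987 kg


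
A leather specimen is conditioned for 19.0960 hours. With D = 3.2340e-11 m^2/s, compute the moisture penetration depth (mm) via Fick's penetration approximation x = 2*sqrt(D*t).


t = 19.0960 hr * 3600 = 68745.6000 s
D * t = 3.2340e-11 * 68745.6000 = 2.2232e-06
x = 2 * sqrt(D*t) = 2 * sqrt(2.2232e-06) = 0.0029821 m = 2.9821 mm


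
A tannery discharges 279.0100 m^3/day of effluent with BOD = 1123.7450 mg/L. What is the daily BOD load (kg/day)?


Formula: BOD_load = volume * conc / 1000
Substituting: BOD_load = 279.0100 * 1123.7450 / 1000
Result: 313.5361 kg/day


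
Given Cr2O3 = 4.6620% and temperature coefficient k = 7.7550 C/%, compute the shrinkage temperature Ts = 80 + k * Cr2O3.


Formula: Ts = 80 + k * Cr2O3
Substituting: Ts = 80 + 7.7550 * 4.6620
Result: 116.1538 C


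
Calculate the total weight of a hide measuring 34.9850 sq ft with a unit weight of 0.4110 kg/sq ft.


Formula: Weight = area * weight_per_sqft
Substituting: Weight = 34.9850 * 0.4110
Result: 14.3788 kg


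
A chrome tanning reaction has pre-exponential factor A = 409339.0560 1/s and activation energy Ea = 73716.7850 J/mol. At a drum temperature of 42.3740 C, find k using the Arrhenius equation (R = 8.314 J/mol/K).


T_K = T_C + 273.15 = 42.3740 + 273.15 = 315.5240 K
exponent = -Ea / (R * T_K) = -73716.7850 / (8.314 * 315.5240) = -28.1011
k = A * exp(exponent) = 409339.0560 * exp(-28.1011) = 2.5581e-07 1/s


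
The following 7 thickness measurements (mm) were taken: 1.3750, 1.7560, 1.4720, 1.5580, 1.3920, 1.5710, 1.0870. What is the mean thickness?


Formula: Average = sum / n
Substituting: Average = 10.2110 / 7
Result: 1.4587 mm


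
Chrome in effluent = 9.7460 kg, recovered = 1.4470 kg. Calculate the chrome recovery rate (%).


Formula: Recovery = recovered / input * 100
Substituting: Recovery = 1.4470 / 9.7460 * 100
Result: 14.8471 %


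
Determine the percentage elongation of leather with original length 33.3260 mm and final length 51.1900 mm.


Formula: Elongation = (Lf - L0) / L0 * 100
Substituting: Elongation = (51.1900 - 33.3260) / 33.3260 * 100
Result: 53.6038 %


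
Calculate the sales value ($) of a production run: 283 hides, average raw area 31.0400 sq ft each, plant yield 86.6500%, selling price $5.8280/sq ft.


Raw_total = N * avg_area = 283 * 31.0400 = 8784.3200 sq ft
Finished = Raw_total * yield / 100 = 8784.3200 * 86.6500 / 100 = 7611.6133 sq ft
Value = Finished * price = 7611.6133 * 5.8280 = 44360.4822 $


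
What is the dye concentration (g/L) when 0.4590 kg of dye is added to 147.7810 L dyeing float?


Formula: Conc = dye_mass(kg) / volume(L) * 1000
Substituting: Conc = 0.4590 / 147.7810 * 1000
Result: 3.1059 g/L


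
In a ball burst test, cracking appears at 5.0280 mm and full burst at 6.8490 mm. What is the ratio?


Formula: Ratio = crack / burst
Substituting: Ratio = 5.0280 / 6.8490
Result: 0.7341


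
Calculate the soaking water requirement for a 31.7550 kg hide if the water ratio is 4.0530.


Formula: Water = hide_weight * ratio
Substituting: Water = 31.7550 * 4.0530
Result: 128.7030 kg


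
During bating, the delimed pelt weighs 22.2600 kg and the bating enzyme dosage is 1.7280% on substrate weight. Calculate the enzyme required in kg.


Formula: Enzyme = substrate * pct / 100
Substituting: Enzyme = 22.2600 * 1.7280 / 100
Result: 0.3847 kg


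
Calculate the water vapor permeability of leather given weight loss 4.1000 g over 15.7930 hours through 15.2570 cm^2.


Formula: WVP = loss / (area * time)
Substituting: WVP = 4.1000 / (15.2570 * 15.7930)
Result: 0.0170157 g/(cm^2*hr)


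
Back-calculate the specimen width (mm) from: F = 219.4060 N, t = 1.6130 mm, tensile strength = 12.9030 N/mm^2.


Formula: w = F / (TS * t)
Substituting: w = 219.4060 / (12.9030 * 1.6130)
Result: 10.5420 mm


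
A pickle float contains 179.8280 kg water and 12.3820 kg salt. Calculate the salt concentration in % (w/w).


Formula: Conc = salt / (water + salt) * 100
Substituting: Conc = 12.3820 / (179.8280 + 12.3820) * 100
Result: 6.4419 %


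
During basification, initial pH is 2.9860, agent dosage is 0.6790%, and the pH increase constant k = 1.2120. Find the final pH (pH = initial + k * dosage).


Formula: pH_final = pH_initial + k * base_pct
Substituting: pH_final = 2.9860 + 1.2120 * 0.6790
Result: 3.8089


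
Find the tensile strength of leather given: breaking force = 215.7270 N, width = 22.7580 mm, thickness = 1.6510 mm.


Formula: TS = force / (width * thickness)
Substituting: TS = 215.7270 / (22.7580 * 1.6510)
Result: 5.7415 N/mm^2
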